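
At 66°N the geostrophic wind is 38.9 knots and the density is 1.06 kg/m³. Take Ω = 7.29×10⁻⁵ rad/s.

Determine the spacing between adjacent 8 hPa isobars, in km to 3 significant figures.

Coriolis parameter at 66°N:
f = 2Ω sin φ = 2 × 7.29×10⁻⁵ × sin 66° = 1.33×10⁻⁴ s⁻¹
Wind speed in SI: 38.9 knots = 20.0 m/s
Geostrophic balance rearranged: |∂P/∂n| = f ρ V_g
|∂P/∂n| = 1.33×10⁻⁴ × 1.06 × 20.0 = 2.83×10⁻³ Pa/m
Isobar spacing: Δn = ΔP/|∂P/∂n| = 800 Pa / 2.83×10⁻³ Pa/m = 283145 m ≈ 283 km

283 km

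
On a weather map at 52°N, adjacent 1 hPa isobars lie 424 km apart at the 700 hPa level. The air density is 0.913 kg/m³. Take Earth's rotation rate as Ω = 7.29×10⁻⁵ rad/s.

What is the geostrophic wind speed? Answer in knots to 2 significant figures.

Coriolis parameter at 52°N:
f = 2Ω sin φ = 2 × 7.29×10⁻⁵ × sin 52° = 1.15×10⁻⁴ s⁻¹
Pressure gradient: |∂P/∂n| = 100 Pa / 424000 m = 2.36×10⁻⁴ Pa/m
Geostrophic balance (pressure-gradient force = Coriolis force):
V_g = (1/(fρ)) |∂P/∂n| = 2.36×10⁻⁴ / (1.15×10⁻⁴ × 0.913) = 2.25 m/s
Converting: 2.25 m/s × 1.944 = 4.4 knots

4.4 knots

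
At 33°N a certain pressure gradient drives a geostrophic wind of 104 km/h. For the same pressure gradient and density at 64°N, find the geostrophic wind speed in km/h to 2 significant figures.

63 km/h

With the same pressure gradient and density, V_g ∝ 1/f ∝ 1/sin φ.
V₂ = V₁ · sin φ₁ / sin φ₂ = 104 × sin 33° / sin 64°
V₂ = 104 × 0.5446/0.8988 = 63 km/h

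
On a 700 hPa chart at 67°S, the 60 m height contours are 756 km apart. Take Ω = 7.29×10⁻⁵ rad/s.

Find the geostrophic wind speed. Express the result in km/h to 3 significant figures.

20.9 km/h

Coriolis parameter at 67°S:
f = 2Ω sin φ = 2 × 7.29×10⁻⁵ × sin 67° = 1.34×10⁻⁴ s⁻¹
Height gradient: |∂Z/∂n| = 60 m / 756000 m = 7.94×10⁻⁵
On a pressure surface, geostrophic balance gives V_g = (g/f)|∂Z/∂n|:
V_g = 9.81 × 7.94×10⁻⁵ / 1.34×10⁻⁴ = 5.80 m/s
Converting: 5.80 m/s × 3.6 = 20.9 km/h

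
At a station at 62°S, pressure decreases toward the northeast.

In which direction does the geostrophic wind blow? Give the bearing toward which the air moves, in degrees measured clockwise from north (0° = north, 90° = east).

315°

The pressure-gradient force points toward the northeast (bearing 045°).
Geostrophic balance: in the Southern Hemisphere the Coriolis force deflects motion to the left, so the geostrophic wind blows 90° to the left of the pressure-gradient force (low pressure on the right).
Rotating 045° by 90° counterclockwise gives 315° — the wind blows toward the northwest.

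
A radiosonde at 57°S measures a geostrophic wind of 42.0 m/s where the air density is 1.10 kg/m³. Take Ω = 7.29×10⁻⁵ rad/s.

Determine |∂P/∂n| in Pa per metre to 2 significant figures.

5.6×10⁻³ Pa/m

Coriolis parameter at 57°S:
f = 2Ω sin φ = 2 × 7.29×10⁻⁵ × sin 57° = 1.22×10⁻⁴ s⁻¹
Geostrophic balance rearranged: |∂P/∂n| = f ρ V_g
|∂P/∂n| = 1.22×10⁻⁴ × 1.10 × 42.0 = 5.65×10⁻³ Pa/m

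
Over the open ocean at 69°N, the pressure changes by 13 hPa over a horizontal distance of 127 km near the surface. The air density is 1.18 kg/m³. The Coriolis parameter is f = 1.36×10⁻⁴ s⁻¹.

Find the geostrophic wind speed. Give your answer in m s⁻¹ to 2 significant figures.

Pressure gradient: |∂P/∂n| = 1300 Pa / 127000 m = 1.02×10⁻² Pa/m
Geostrophic balance (pressure-gradient force = Coriolis force):
V_g = (1/(fρ)) |∂P/∂n| = 1.02×10⁻² / (1.36×10⁻⁴ × 1.18) = 63.8 m/s

64 m s⁻¹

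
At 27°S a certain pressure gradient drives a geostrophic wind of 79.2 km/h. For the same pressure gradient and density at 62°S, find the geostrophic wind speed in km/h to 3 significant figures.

40.7 km/h

With the same pressure gradient and density, V_g ∝ 1/f ∝ 1/sin φ.
V₂ = V₁ · sin φ₁ / sin φ₂ = 79.2 × sin 27° / sin 62°
V₂ = 79.2 × 0.4540/0.8829 = 40.7 km/h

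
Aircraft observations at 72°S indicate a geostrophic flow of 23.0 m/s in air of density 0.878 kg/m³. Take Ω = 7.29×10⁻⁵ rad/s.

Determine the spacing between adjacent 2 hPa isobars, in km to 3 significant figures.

71.4 km

Coriolis parameter at 72°S:
f = 2Ω sin φ = 2 × 7.29×10⁻⁵ × sin 72° = 1.39×10⁻⁴ s⁻¹
Geostrophic balance rearranged: |∂P/∂n| = f ρ V_g
|∂P/∂n| = 1.39×10⁻⁴ × 0.878 × 23.0 = 2.80×10⁻³ Pa/m
Isobar spacing: Δn = ΔP/|∂P/∂n| = 200 Pa / 2.80×10⁻³ Pa/m = 71424 m ≈ 71.4 km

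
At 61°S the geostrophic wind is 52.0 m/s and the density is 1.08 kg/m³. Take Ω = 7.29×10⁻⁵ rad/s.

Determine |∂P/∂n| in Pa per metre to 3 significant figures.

Coriolis parameter at 61°S:
f = 2Ω sin φ = 2 × 7.29×10⁻⁵ × sin 61° = 1.28×10⁻⁴ s⁻¹
Geostrophic balance rearranged: |∂P/∂n| = f ρ V_g
|∂P/∂n| = 1.28×10⁻⁴ × 1.08 × 52.0 = 7.16×10⁻³ Pa/m

7.16×10⁻³ Pa/m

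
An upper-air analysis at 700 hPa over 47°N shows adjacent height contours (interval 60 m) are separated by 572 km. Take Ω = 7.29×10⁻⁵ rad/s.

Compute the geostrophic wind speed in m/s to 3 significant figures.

9.65 m/s

Coriolis parameter at 47°N:
f = 2Ω sin φ = 2 × 7.29×10⁻⁵ × sin 47° = 1.07×10⁻⁴ s⁻¹
Height gradient: |∂Z/∂n| = 60 m / 572000 m = 1.05×10⁻⁴
On a pressure surface, geostrophic balance gives V_g = (g/f)|∂Z/∂n|:
V_g = 9.81 × 1.05×10⁻⁴ / 1.07×10⁻⁴ = 9.65 m/s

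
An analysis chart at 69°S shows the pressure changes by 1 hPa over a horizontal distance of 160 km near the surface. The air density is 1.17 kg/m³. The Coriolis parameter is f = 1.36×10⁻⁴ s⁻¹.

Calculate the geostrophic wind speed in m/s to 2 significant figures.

3.9 m/s

Pressure gradient: |∂P/∂n| = 100 Pa / 160000 m = 6.25×10⁻⁴ Pa/m
Geostrophic balance (pressure-gradient force = Coriolis force):
V_g = (1/(fρ)) |∂P/∂n| = 6.25×10⁻⁴ / (1.36×10⁻⁴ × 1.17) = 3.93 m/s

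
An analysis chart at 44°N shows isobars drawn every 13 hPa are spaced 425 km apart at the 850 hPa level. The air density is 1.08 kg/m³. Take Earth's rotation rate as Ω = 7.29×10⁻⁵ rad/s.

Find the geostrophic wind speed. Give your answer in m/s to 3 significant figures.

Coriolis parameter at 44°N:
f = 2Ω sin φ = 2 × 7.29×10⁻⁵ × sin 44° = 1.01×10⁻⁴ s⁻¹
Pressure gradient: |∂P/∂n| = 1300 Pa / 425000 m = 3.06×10⁻³ Pa/m
Geostrophic balance (pressure-gradient force = Coriolis force):
V_g = (1/(fρ)) |∂P/∂n| = 3.06×10⁻³ / (1.01×10⁻⁴ × 1.08) = 28.0 m/s

28.0 m/s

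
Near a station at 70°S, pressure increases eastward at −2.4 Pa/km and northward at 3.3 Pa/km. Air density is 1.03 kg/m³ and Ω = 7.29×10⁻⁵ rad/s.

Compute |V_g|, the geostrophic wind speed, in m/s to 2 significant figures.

Coriolis parameter at 70°S:
f = 2Ω sin φ = 2 × 7.29×10⁻⁵ × sin 70° = 1.37×10⁻⁴ s⁻¹
In the Southern Hemisphere f is negative: f = −1.37×10⁻⁴ s⁻¹.
Component geostrophic relations (x east, y north):
u_g = −(1/(fρ)) ∂P/∂y,  v_g = (1/(fρ)) ∂P/∂x
u_g = −(3.3×10⁻³)/(−1.37×10⁻⁴ × 1.03) = 23.4 m/s;  v_g = (−2.4×10⁻³)/(−1.37×10⁻⁴ × 1.03) = 17.0 m/s
|V_g| = √(u_g² + v_g²) = 28.9 m/s

29 m/s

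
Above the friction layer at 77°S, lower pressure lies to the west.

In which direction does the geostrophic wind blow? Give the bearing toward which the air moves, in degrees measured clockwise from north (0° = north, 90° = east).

The pressure-gradient force points toward the west (bearing 270°).
Geostrophic balance: in the Southern Hemisphere the Coriolis force deflects motion to the left, so the geostrophic wind blows 90° to the left of the pressure-gradient force (low pressure on the right).
Rotating 270° by 90° counterclockwise gives 180° — the wind blows toward the south.

180°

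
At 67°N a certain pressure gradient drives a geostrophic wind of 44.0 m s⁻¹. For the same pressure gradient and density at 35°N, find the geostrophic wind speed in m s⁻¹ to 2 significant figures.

71 m s⁻¹

With the same pressure gradient and density, V_g ∝ 1/f ∝ 1/sin φ.
V₂ = V₁ · sin φ₁ / sin φ₂ = 44.0 × sin 67° / sin 35°
V₂ = 44.0 × 0.9205/0.5736 = 71 m s⁻¹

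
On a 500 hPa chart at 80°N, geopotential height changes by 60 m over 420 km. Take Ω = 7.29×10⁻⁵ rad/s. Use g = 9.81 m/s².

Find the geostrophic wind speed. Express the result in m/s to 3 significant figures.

9.76 m/s

Coriolis parameter at 80°N:
f = 2Ω sin φ = 2 × 7.29×10⁻⁵ × sin 80° = 1.44×10⁻⁴ s⁻¹
Height gradient: |∂Z/∂n| = 60 m / 420000 m = 1.43×10⁻⁴
On a pressure surface, geostrophic balance gives V_g = (g/f)|∂Z/∂n|:
V_g = 9.81 × 1.43×10⁻⁴ / 1.44×10⁻⁴ = 9.76 m/s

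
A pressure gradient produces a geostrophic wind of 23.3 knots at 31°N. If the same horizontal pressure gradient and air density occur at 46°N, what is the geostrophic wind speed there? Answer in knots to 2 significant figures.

With the same pressure gradient and density, V_g ∝ 1/f ∝ 1/sin φ.
V₂ = V₁ · sin φ₁ / sin φ₂ = 23.3 × sin 31° / sin 46°
V₂ = 23.3 × 0.5150/0.7193 = 17 knots

17 knots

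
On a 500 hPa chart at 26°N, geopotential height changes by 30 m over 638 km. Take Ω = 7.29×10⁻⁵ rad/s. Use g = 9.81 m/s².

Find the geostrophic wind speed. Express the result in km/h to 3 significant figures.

26.0 km/h

Coriolis parameter at 26°N:
f = 2Ω sin φ = 2 × 7.29×10⁻⁵ × sin 26° = 6.39×10⁻⁵ s⁻¹
Height gradient: |∂Z/∂n| = 30 m / 638000 m = 4.70×10⁻⁵
On a pressure surface, geostrophic balance gives V_g = (g/f)|∂Z/∂n|:
V_g = 9.81 × 4.70×10⁻⁵ / 6.39×10⁻⁵ = 7.22 m/s
Converting: 7.22 m/s × 3.6 = 26.0 km/h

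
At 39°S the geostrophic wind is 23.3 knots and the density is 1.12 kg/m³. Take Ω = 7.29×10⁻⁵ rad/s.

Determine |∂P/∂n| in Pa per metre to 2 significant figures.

Coriolis parameter at 39°S:
f = 2Ω sin φ = 2 × 7.29×10⁻⁵ × sin 39° = 9.18×10⁻⁵ s⁻¹
Wind speed in SI: 23.3 knots = 12.0 m/s
Geostrophic balance rearranged: |∂P/∂n| = f ρ V_g
|∂P/∂n| = 9.18×10⁻⁵ × 1.12 × 12.0 = 1.23×10⁻³ Pa/m

1.2×10⁻³ Pa/m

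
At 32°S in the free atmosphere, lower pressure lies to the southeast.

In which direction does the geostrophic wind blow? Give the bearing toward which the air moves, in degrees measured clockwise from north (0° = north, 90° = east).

045°

The pressure-gradient force points toward the southeast (bearing 135°).
Geostrophic balance: in the Southern Hemisphere the Coriolis force deflects motion to the left, so the geostrophic wind blows 90° to the left of the pressure-gradient force (low pressure on the right).
Rotating 135° by 90° counterclockwise gives 045° — the wind blows toward the northeast.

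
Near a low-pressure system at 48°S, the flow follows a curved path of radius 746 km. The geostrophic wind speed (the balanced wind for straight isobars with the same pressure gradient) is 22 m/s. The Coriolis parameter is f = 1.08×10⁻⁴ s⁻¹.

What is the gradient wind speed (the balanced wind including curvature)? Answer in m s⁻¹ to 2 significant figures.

Around a low, centrifugal force acts outward with Coriolis, so pressure-gradient force balances both:
(1/ρ)|∂P/∂n| = fV + V²/R  →  V² + fR·V − fR·V_g = 0
With fR = 1.08×10⁻⁴ × 746×10³ m = 80.6 m/s:
V = [−fR + √((fR)² + 4 fR V_g)]/2 = [−80.6 + √(80.6² + 4×80.6×22)]/2 = 18 m/s
Subgeostrophic (V < V_g = 22 m/s), as expected around a low.

18 m s⁻¹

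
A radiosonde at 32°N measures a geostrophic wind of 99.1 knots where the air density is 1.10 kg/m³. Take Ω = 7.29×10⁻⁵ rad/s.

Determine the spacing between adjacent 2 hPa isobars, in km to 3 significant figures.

46.2 km

Coriolis parameter at 32°N:
f = 2Ω sin φ = 2 × 7.29×10⁻⁵ × sin 32° = 7.73×10⁻⁵ s⁻¹
Wind speed in SI: 99.1 knots = 51.0 m/s
Geostrophic balance rearranged: |∂P/∂n| = f ρ V_g
|∂P/∂n| = 7.73×10⁻⁵ × 1.10 × 51.0 = 4.33×10⁻³ Pa/m
Isobar spacing: Δn = ΔP/|∂P/∂n| = 200 Pa / 4.33×10⁻³ Pa/m = 46159 m ≈ 46.2 km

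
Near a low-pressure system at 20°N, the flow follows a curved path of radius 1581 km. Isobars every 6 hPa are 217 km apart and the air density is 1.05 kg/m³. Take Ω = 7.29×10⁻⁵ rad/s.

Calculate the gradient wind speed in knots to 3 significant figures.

Coriolis parameter at 20°N:
f = 2Ω sin φ = 2 × 7.29×10⁻⁵ × sin 20° = 4.99×10⁻⁵ s⁻¹
Pressure gradient: |∂P/∂n| = 600 Pa / 217000 m = 2.76×10⁻³ Pa/m
Geostrophic speed: V_g = |∂P/∂n|/(fρ) = 2.76×10⁻³/(4.99×10⁻⁵ × 1.05) = 52.8 m/s
Around a low, centrifugal force acts outward with Coriolis, so pressure-gradient force balances both:
(1/ρ)|∂P/∂n| = fV + V²/R  →  V² + fR·V − fR·V_g = 0
With fR = 4.99×10⁻⁵ × 1581×10³ m = 78.8 m/s:
V = [−fR + √((fR)² + 4 fR V_g)]/2 = [−78.8 + √(78.8² + 4×78.8×52.8)]/2 = 36.2 m/s
Subgeostrophic (V < V_g = 52.8 m/s), as expected around a low.
Converting: 36.2 m/s × 1.944 = 70.4 knots

70.4 knots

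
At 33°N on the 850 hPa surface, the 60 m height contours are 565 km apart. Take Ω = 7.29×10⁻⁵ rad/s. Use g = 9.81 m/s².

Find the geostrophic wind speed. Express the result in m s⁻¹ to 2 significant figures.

13 m s⁻¹

Coriolis parameter at 33°N:
f = 2Ω sin φ = 2 × 7.29×10⁻⁵ × sin 33° = 7.94×10⁻⁵ s⁻¹
Height gradient: |∂Z/∂n| = 60 m / 565000 m = 1.06×10⁻⁴
On a pressure surface, geostrophic balance gives V_g = (g/f)|∂Z/∂n|:
V_g = 9.81 × 1.06×10⁻⁴ / 7.94×10⁻⁵ = 13.1 m/s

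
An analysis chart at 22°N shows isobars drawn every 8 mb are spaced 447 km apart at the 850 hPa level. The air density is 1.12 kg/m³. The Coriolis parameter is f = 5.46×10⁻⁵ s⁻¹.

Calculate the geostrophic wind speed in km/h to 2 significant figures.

Pressure gradient: |∂P/∂n| = 800 Pa / 447000 m = 1.79×10⁻³ Pa/m
Geostrophic balance (pressure-gradient force = Coriolis force):
V_g = (1/(fρ)) |∂P/∂n| = 1.79×10⁻³ / (5.46×10⁻⁵ × 1.12) = 29.3 m/s
Converting: 29.3 m/s × 3.6 = 110 km/h

110 km/h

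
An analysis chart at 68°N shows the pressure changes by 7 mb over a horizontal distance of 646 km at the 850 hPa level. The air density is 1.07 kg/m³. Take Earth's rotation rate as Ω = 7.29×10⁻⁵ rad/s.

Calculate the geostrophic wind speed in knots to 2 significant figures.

Coriolis parameter at 68°N:
f = 2Ω sin φ = 2 × 7.29×10⁻⁵ × sin 68° = 1.35×10⁻⁴ s⁻¹
Pressure gradient: |∂P/∂n| = 700 Pa / 646000 m = 1.08×10⁻³ Pa/m
Geostrophic balance (pressure-gradient force = Coriolis force):
V_g = (1/(fρ)) |∂P/∂n| = 1.08×10⁻³ / (1.35×10⁻⁴ × 1.07) = 7.49 m/s
Converting: 7.49 m/s × 1.944 = 15 knots

15 knots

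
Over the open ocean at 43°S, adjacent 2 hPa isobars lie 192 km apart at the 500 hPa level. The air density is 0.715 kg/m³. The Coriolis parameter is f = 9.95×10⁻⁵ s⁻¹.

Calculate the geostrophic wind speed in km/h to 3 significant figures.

Pressure gradient: |∂P/∂n| = 200 Pa / 192000 m = 1.04×10⁻³ Pa/m
Geostrophic balance (pressure-gradient force = Coriolis force):
V_g = (1/(fρ)) |∂P/∂n| = 1.04×10⁻³ / (9.95×10⁻⁵ × 0.715) = 14.6 m/s
Converting: 14.6 m/s × 3.6 = 52.7 km/h

52.7 km/h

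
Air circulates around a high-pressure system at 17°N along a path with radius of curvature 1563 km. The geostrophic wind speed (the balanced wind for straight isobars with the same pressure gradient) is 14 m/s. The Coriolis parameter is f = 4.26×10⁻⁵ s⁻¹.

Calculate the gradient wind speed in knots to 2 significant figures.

39 knots

Around a high, pressure-gradient force acts outward with centrifugal, so Coriolis balances both:
fV = (1/ρ)|∂P/∂n| + V²/R  →  V² − fR·V + fR·V_g = 0
With fR = 4.26×10⁻⁵ × 1563×10³ m = 66.6 m/s:
V = [fR − √((fR)² − 4 fR V_g)]/2 = [66.6 − √(66.6² − 4×66.6×14)]/2 = 20 m/s
Supergeostrophic (V > V_g = 14 m/s), as expected around a high.
Converting: 20 m/s × 1.944 = 39 knots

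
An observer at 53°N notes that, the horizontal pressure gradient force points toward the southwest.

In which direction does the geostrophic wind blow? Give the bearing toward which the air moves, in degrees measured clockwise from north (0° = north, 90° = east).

315°

The pressure-gradient force points toward the southwest (bearing 225°).
Geostrophic balance: in the Northern Hemisphere the Coriolis force deflects motion to the right, so the geostrophic wind blows 90° to the right of the pressure-gradient force (low pressure on the left).
Rotating 225° by 90° clockwise gives 315° — the wind blows toward the northwest.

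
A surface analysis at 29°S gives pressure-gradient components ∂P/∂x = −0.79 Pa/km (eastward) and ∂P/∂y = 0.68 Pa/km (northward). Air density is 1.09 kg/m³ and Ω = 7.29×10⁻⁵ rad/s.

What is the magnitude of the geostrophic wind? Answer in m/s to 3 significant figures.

Coriolis parameter at 29°S:
f = 2Ω sin φ = 2 × 7.29×10⁻⁵ × sin 29° = 7.07×10⁻⁵ s⁻¹
In the Southern Hemisphere f is negative: f = −7.07×10⁻⁵ s⁻¹.
Component geostrophic relations (x east, y north):
u_g = −(1/(fρ)) ∂P/∂y,  v_g = (1/(fρ)) ∂P/∂x
u_g = −(0.68×10⁻³)/(−7.07×10⁻⁵ × 1.09) = 8.83 m/s;  v_g = (−0.79×10⁻³)/(−7.07×10⁻⁵ × 1.09) = 10.3 m/s
|V_g| = √(u_g² + v_g²) = 13.5 m/s

13.5 m/s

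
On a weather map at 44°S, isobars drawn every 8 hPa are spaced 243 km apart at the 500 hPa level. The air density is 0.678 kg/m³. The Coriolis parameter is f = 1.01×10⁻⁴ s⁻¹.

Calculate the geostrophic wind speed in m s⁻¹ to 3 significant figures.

Pressure gradient: |∂P/∂n| = 800 Pa / 243000 m = 3.29×10⁻³ Pa/m
Geostrophic balance (pressure-gradient force = Coriolis force):
V_g = (1/(fρ)) |∂P/∂n| = 3.29×10⁻³ / (1.01×10⁻⁴ × 0.678) = 48.1 m/s

48.1 m s⁻¹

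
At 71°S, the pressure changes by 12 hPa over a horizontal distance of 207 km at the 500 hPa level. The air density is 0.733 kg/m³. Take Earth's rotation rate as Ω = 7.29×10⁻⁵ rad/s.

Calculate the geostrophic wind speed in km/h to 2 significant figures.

Coriolis parameter at 71°S:
f = 2Ω sin φ = 2 × 7.29×10⁻⁵ × sin 71° = 1.38×10⁻⁴ s⁻¹
Pressure gradient: |∂P/∂n| = 1200 Pa / 207000 m = 5.80×10⁻³ Pa/m
Geostrophic balance (pressure-gradient force = Coriolis force):
V_g = (1/(fρ)) |∂P/∂n| = 5.80×10⁻³ / (1.38×10⁻⁴ × 0.733) = 57.4 m/s
Converting: 57.4 m/s × 3.6 = 210 km/h

210 km/h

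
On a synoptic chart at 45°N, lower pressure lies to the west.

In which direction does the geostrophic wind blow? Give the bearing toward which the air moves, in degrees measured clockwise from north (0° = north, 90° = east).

000°

The pressure-gradient force points toward the west (bearing 270°).
Geostrophic balance: in the Northern Hemisphere the Coriolis force deflects motion to the right, so the geostrophic wind blows 90° to the right of the pressure-gradient force (low pressure on the left).
Rotating 270° by 90° clockwise gives 000° — the wind blows toward the north.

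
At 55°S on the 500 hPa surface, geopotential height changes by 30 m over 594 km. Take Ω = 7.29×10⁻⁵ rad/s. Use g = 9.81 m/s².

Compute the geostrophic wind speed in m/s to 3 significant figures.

Coriolis parameter at 55°S:
f = 2Ω sin φ = 2 × 7.29×10⁻⁵ × sin 55° = 1.19×10⁻⁴ s⁻¹
Height gradient: |∂Z/∂n| = 30 m / 594000 m = 5.05×10⁻⁵
On a pressure surface, geostrophic balance gives V_g = (g/f)|∂Z/∂n|:
V_g = 9.81 × 5.05×10⁻⁵ / 1.19×10⁻⁴ = 4.15 m/s

4.15 m/s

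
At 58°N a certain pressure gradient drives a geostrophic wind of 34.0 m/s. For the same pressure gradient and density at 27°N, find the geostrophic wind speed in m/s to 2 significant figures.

64 m/s

With the same pressure gradient and density, V_g ∝ 1/f ∝ 1/sin φ.
V₂ = V₁ · sin φ₁ / sin φ₂ = 34.0 × sin 58° / sin 27°
V₂ = 34.0 × 0.8480/0.4540 = 64 m/s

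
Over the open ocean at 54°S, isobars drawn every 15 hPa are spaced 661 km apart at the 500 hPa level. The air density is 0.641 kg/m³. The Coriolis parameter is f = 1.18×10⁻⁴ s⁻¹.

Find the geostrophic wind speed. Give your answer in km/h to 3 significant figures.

Pressure gradient: |∂P/∂n| = 1500 Pa / 661000 m = 2.27×10⁻³ Pa/m
Geostrophic balance (pressure-gradient force = Coriolis force):
V_g = (1/(fρ)) |∂P/∂n| = 2.27×10⁻³ / (1.18×10⁻⁴ × 0.641) = 30.0 m/s
Converting: 30.0 m/s × 3.6 = 108 km/h

108 km/h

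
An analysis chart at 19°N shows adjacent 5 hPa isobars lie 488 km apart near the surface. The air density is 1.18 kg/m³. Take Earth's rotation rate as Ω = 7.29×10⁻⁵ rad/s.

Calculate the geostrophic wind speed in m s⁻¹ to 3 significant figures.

18.3 m s⁻¹

Coriolis parameter at 19°N:
f = 2Ω sin φ = 2 × 7.29×10⁻⁵ × sin 19° = 4.75×10⁻⁵ s⁻¹
Pressure gradient: |∂P/∂n| = 500 Pa / 488000 m = 1.02×10⁻³ Pa/m
Geostrophic balance (pressure-gradient force = Coriolis force):
V_g = (1/(fρ)) |∂P/∂n| = 1.02×10⁻³ / (4.75×10⁻⁵ × 1.18) = 18.3 m/s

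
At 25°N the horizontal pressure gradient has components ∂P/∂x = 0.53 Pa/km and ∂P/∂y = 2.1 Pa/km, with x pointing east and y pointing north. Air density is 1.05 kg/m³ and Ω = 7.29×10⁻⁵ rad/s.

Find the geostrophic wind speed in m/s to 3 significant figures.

Coriolis parameter at 25°N:
f = 2Ω sin φ = 2 × 7.29×10⁻⁵ × sin 25° = 6.16×10⁻⁵ s⁻¹
Component geostrophic relations (x east, y north):
u_g = −(1/(fρ)) ∂P/∂y,  v_g = (1/(fρ)) ∂P/∂x
u_g = −(2.1×10⁻³)/(6.16×10⁻⁵ × 1.05) = −32.5 m/s;  v_g = (0.53×10⁻³)/(6.16×10⁻⁵ × 1.05) = 8.19 m/s
|V_g| = √(u_g² + v_g²) = 33.5 m/s

33.5 m/s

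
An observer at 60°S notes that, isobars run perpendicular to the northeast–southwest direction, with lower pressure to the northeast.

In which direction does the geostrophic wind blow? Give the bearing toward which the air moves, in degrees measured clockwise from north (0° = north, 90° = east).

The pressure-gradient force points toward the northeast (bearing 045°).
Geostrophic balance: in the Southern Hemisphere the Coriolis force deflects motion to the left, so the geostrophic wind blows 90° to the left of the pressure-gradient force (low pressure on the right).
Rotating 045° by 90° counterclockwise gives 315° — the wind blows toward the northwest.

315°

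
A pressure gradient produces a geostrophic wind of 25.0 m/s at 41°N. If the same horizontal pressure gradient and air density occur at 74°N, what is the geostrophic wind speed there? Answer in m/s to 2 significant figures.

With the same pressure gradient and density, V_g ∝ 1/f ∝ 1/sin φ.
V₂ = V₁ · sin φ₁ / sin φ₂ = 25.0 × sin 41° / sin 74°
V₂ = 25.0 × 0.6561/0.9613 = 17 m/s

17 m/s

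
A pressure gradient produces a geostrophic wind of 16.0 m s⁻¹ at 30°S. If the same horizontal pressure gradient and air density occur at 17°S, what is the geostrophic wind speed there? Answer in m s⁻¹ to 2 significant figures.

27 m s⁻¹

With the same pressure gradient and density, V_g ∝ 1/f ∝ 1/sin φ.
V₂ = V₁ · sin φ₁ / sin φ₂ = 16.0 × sin 30° / sin 17°
V₂ = 16.0 × 0.5000/0.2924 = 27 m s⁻¹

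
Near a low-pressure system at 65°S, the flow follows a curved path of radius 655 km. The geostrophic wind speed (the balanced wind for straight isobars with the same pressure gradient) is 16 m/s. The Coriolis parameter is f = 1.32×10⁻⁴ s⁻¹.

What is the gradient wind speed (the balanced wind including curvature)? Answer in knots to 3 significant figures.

Around a low, centrifugal force acts outward with Coriolis, so pressure-gradient force balances both:
(1/ρ)|∂P/∂n| = fV + V²/R  →  V² + fR·V − fR·V_g = 0
With fR = 1.32×10⁻⁴ × 655×10³ m = 86.5 m/s:
V = [−fR + √((fR)² + 4 fR V_g)]/2 = [−86.5 + √(86.5² + 4×86.5×16)]/2 = 13.8 m/s
Subgeostrophic (V < V_g = 16 m/s), as expected around a low.
Converting: 13.8 m/s × 1.944 = 26.8 knots

26.8 knots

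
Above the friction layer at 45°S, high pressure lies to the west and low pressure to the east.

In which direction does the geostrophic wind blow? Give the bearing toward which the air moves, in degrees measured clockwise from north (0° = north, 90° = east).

The pressure-gradient force points toward the east (bearing 090°).
Geostrophic balance: in the Southern Hemisphere the Coriolis force deflects motion to the left, so the geostrophic wind blows 90° to the left of the pressure-gradient force (low pressure on the right).
Rotating 090° by 90° counterclockwise gives 000° — the wind blows toward the north.

000°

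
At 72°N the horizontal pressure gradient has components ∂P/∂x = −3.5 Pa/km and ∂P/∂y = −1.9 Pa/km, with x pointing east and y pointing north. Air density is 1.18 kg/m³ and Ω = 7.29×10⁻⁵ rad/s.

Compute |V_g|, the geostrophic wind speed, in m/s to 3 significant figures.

Coriolis parameter at 72°N:
f = 2Ω sin φ = 2 × 7.29×10⁻⁵ × sin 72° = 1.39×10⁻⁴ s⁻¹
Component geostrophic relations (x east, y north):
u_g = −(1/(fρ)) ∂P/∂y,  v_g = (1/(fρ)) ∂P/∂x
u_g = −(−1.9×10⁻³)/(1.39×10⁻⁴ × 1.18) = 11.6 m/s;  v_g = (−3.5×10⁻³)/(1.39×10⁻⁴ × 1.18) = −21.4 m/s
|V_g| = √(u_g² + v_g²) = 24.3 m/s

24.3 m/s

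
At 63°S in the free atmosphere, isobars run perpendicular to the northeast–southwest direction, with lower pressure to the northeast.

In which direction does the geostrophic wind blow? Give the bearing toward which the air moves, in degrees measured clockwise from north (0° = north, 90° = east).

The pressure-gradient force points toward the northeast (bearing 045°).
Geostrophic balance: in the Southern Hemisphere the Coriolis force deflects motion to the left, so the geostrophic wind blows 90° to the left of the pressure-gradient force (low pressure on the right).
Rotating 045° by 90° counterclockwise gives 315° — the wind blows toward the northwest.

315°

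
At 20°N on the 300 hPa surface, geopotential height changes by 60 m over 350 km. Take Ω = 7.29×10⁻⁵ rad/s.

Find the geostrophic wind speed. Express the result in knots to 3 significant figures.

65.6 knots

Coriolis parameter at 20°N:
f = 2Ω sin φ = 2 × 7.29×10⁻⁵ × sin 20° = 4.99×10⁻⁵ s⁻¹
Height gradient: |∂Z/∂n| = 60 m / 350000 m = 1.71×10⁻⁴
On a pressure surface, geostrophic balance gives V_g = (g/f)|∂Z/∂n|:
V_g = 9.81 × 1.71×10⁻⁴ / 4.99×10⁻⁵ = 33.7 m/s
Converting: 33.7 m/s × 1.944 = 65.6 knots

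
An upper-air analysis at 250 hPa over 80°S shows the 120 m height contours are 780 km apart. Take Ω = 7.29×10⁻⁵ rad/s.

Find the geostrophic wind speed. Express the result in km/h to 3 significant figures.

37.8 km/h

Coriolis parameter at 80°S:
f = 2Ω sin φ = 2 × 7.29×10⁻⁵ × sin 80° = 1.44×10⁻⁴ s⁻¹
Height gradient: |∂Z/∂n| = 120 m / 780000 m = 1.54×10⁻⁴
On a pressure surface, geostrophic balance gives V_g = (g/f)|∂Z/∂n|:
V_g = 9.81 × 1.54×10⁻⁴ / 1.44×10⁻⁴ = 10.5 m/s
Converting: 10.5 m/s × 3.6 = 37.8 km/h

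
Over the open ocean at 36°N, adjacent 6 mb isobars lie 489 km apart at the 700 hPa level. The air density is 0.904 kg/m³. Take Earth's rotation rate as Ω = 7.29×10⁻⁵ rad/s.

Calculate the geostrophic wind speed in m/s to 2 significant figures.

Coriolis parameter at 36°N:
f = 2Ω sin φ = 2 × 7.29×10⁻⁵ × sin 36° = 8.57×10⁻⁵ s⁻¹
Pressure gradient: |∂P/∂n| = 600 Pa / 489000 m = 1.23×10⁻³ Pa/m
Geostrophic balance (pressure-gradient force = Coriolis force):
V_g = (1/(fρ)) |∂P/∂n| = 1.23×10⁻³ / (8.57×10⁻⁵ × 0.904) = 15.8 m/s

16 m/s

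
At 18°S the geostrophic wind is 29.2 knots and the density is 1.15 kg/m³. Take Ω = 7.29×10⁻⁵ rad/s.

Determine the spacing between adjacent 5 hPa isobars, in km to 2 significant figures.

640 km

Coriolis parameter at 18°S:
f = 2Ω sin φ = 2 × 7.29×10⁻⁵ × sin 18° = 4.51×10⁻⁵ s⁻¹
Wind speed in SI: 29.2 knots = 15.0 m/s
Geostrophic balance rearranged: |∂P/∂n| = f ρ V_g
|∂P/∂n| = 4.51×10⁻⁵ × 1.15 × 15.0 = 7.78×10⁻⁴ Pa/m
Isobar spacing: Δn = ΔP/|∂P/∂n| = 500 Pa / 7.78×10⁻⁴ Pa/m = 642409 m ≈ 640 km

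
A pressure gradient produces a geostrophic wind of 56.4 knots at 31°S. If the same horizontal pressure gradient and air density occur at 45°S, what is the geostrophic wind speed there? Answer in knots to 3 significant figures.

With the same pressure gradient and density, V_g ∝ 1/f ∝ 1/sin φ.
V₂ = V₁ · sin φ₁ / sin φ₂ = 56.4 × sin 31° / sin 45°
V₂ = 56.4 × 0.5150/0.7071 = 41.1 knots

41.1 knots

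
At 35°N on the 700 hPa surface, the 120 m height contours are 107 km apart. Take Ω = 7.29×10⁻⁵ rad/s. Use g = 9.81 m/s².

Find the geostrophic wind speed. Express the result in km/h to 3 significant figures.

474 km/h

Coriolis parameter at 35°N:
f = 2Ω sin φ = 2 × 7.29×10⁻⁵ × sin 35° = 8.36×10⁻⁵ s⁻¹
Height gradient: |∂Z/∂n| = 120 m / 107000 m = 1.12×10⁻³
On a pressure surface, geostrophic balance gives V_g = (g/f)|∂Z/∂n|:
V_g = 9.81 × 1.12×10⁻³ / 8.36×10⁻⁵ = 132 m/s
Converting: 132 m/s × 3.6 = 474 km/h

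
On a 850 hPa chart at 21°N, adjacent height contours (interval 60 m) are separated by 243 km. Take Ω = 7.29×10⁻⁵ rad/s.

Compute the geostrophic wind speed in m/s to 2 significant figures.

46 m/s

Coriolis parameter at 21°N:
f = 2Ω sin φ = 2 × 7.29×10⁻⁵ × sin 21° = 5.23×10⁻⁵ s⁻¹
Height gradient: |∂Z/∂n| = 60 m / 243000 m = 2.47×10⁻⁴
On a pressure surface, geostrophic balance gives V_g = (g/f)|∂Z/∂n|:
V_g = 9.81 × 2.47×10⁻⁴ / 5.23×10⁻⁵ = 46.4 m/s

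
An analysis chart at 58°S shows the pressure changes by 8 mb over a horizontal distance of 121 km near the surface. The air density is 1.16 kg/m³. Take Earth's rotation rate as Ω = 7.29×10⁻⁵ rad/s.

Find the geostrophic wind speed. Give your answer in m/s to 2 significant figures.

Coriolis parameter at 58°S:
f = 2Ω sin φ = 2 × 7.29×10⁻⁵ × sin 58° = 1.24×10⁻⁴ s⁻¹
Pressure gradient: |∂P/∂n| = 800 Pa / 121000 m = 6.61×10⁻³ Pa/m
Geostrophic balance (pressure-gradient force = Coriolis force):
V_g = (1/(fρ)) |∂P/∂n| = 6.61×10⁻³ / (1.24×10⁻⁴ × 1.16) = 46.1 m/s

46 m/s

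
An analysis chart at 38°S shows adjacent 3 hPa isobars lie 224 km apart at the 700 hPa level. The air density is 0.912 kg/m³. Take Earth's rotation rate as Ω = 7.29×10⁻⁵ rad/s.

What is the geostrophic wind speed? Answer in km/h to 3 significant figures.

Coriolis parameter at 38°S:
f = 2Ω sin φ = 2 × 7.29×10⁻⁵ × sin 38° = 8.98×10⁻⁵ s⁻¹
Pressure gradient: |∂P/∂n| = 300 Pa / 224000 m = 1.34×10⁻³ Pa/m
Geostrophic balance (pressure-gradient force = Coriolis force):
V_g = (1/(fρ)) |∂P/∂n| = 1.34×10⁻³ / (8.98×10⁻⁵ × 0.912) = 16.4 m/s
Converting: 16.4 m/s × 3.6 = 58.9 km/h

58.9 km/h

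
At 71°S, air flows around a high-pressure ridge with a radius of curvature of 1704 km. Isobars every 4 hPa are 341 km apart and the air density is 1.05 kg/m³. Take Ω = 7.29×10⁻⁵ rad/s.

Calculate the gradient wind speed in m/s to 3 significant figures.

Coriolis parameter at 71°S:
f = 2Ω sin φ = 2 × 7.29×10⁻⁵ × sin 71° = 1.38×10⁻⁴ s⁻¹
Pressure gradient: |∂P/∂n| = 400 Pa / 341000 m = 1.17×10⁻³ Pa/m
Geostrophic speed: V_g = |∂P/∂n|/(fρ) = 1.17×10⁻³/(1.38×10⁻⁴ × 1.05) = 8.10 m/s
Around a high, pressure-gradient force acts outward with centrifugal, so Coriolis balances both:
fV = (1/ρ)|∂P/∂n| + V²/R  →  V² − fR·V + fR·V_g = 0
With fR = 1.38×10⁻⁴ × 1704×10³ m = 235 m/s:
V = [fR − √((fR)² − 4 fR V_g)]/2 = [235 − √(235² − 4×235×8.1)]/2 = 8.4 m/s
Supergeostrophic (V > V_g = 8.1 m/s), as expected around a high.

8.40 m/s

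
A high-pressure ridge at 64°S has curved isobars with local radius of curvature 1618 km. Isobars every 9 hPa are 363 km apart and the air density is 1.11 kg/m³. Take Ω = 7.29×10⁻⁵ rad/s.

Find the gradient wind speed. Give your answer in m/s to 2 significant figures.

Coriolis parameter at 64°S:
f = 2Ω sin φ = 2 × 7.29×10⁻⁵ × sin 64° = 1.31×10⁻⁴ s⁻¹
Pressure gradient: |∂P/∂n| = 900 Pa / 363000 m = 2.48×10⁻³ Pa/m
Geostrophic speed: V_g = |∂P/∂n|/(fρ) = 2.48×10⁻³/(1.31×10⁻⁴ × 1.11) = 17.0 m/s
Around a high, pressure-gradient force acts outward with centrifugal, so Coriolis balances both:
fV = (1/ρ)|∂P/∂n| + V²/R  →  V² − fR·V + fR·V_g = 0
With fR = 1.31×10⁻⁴ × 1618×10³ m = 212 m/s:
V = [fR − √((fR)² − 4 fR V_g)]/2 = [212 − √(212² − 4×212×17)]/2 = 18.7 m/s
Supergeostrophic (V > V_g = 17 m/s), as expected around a high.

19 m/s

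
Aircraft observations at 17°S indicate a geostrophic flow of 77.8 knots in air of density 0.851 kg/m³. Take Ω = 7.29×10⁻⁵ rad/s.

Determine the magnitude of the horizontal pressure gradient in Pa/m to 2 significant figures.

Coriolis parameter at 17°S:
f = 2Ω sin φ = 2 × 7.29×10⁻⁵ × sin 17° = 4.26×10⁻⁵ s⁻¹
Wind speed in SI: 77.8 knots = 40.0 m/s
Geostrophic balance rearranged: |∂P/∂n| = f ρ V_g
|∂P/∂n| = 4.26×10⁻⁵ × 0.851 × 40.0 = 1.45×10⁻³ Pa/m

1.5×10⁻³ Pa/m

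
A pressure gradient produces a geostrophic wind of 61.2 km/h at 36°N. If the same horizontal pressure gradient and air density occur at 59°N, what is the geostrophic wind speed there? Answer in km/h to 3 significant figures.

42.0 km/h

With the same pressure gradient and density, V_g ∝ 1/f ∝ 1/sin φ.
V₂ = V₁ · sin φ₁ / sin φ₂ = 61.2 × sin 36° / sin 59°
V₂ = 61.2 × 0.5878/0.8572 = 42.0 km/h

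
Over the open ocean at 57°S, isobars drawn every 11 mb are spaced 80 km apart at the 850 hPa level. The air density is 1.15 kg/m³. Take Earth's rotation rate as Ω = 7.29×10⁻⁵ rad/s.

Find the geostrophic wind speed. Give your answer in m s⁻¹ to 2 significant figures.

Coriolis parameter at 57°S:
f = 2Ω sin φ = 2 × 7.29×10⁻⁵ × sin 57° = 1.22×10⁻⁴ s⁻¹
Pressure gradient: |∂P/∂n| = 1100 Pa / 80000 m = 1.38×10⁻² Pa/m
Geostrophic balance (pressure-gradient force = Coriolis force):
V_g = (1/(fρ)) |∂P/∂n| = 1.38×10⁻² / (1.22×10⁻⁴ × 1.15) = 97.8 m/s

98 m s⁻¹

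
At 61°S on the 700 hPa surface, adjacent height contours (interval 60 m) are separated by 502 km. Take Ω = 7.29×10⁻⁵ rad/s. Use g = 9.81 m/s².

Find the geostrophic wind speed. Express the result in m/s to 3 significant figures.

9.19 m/s

Coriolis parameter at 61°S:
f = 2Ω sin φ = 2 × 7.29×10⁻⁵ × sin 61° = 1.28×10⁻⁴ s⁻¹
Height gradient: |∂Z/∂n| = 60 m / 502000 m = 1.20×10⁻⁴
On a pressure surface, geostrophic balance gives V_g = (g/f)|∂Z/∂n|:
V_g = 9.81 × 1.20×10⁻⁴ / 1.28×10⁻⁴ = 9.19 m/s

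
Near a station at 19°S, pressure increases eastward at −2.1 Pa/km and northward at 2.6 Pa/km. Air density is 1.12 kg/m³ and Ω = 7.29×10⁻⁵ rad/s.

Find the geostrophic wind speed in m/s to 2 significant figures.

63 m/s

Coriolis parameter at 19°S:
f = 2Ω sin φ = 2 × 7.29×10⁻⁵ × sin 19° = 4.75×10⁻⁵ s⁻¹
In the Southern Hemisphere f is negative: f = −4.75×10⁻⁵ s⁻¹.
Component geostrophic relations (x east, y north):
u_g = −(1/(fρ)) ∂P/∂y,  v_g = (1/(fρ)) ∂P/∂x
u_g = −(2.6×10⁻³)/(−4.75×10⁻⁵ × 1.12) = 48.9 m/s;  v_g = (−2.1×10⁻³)/(−4.75×10⁻⁵ × 1.12) = 39.5 m/s
|V_g| = √(u_g² + v_g²) = 62.9 m/s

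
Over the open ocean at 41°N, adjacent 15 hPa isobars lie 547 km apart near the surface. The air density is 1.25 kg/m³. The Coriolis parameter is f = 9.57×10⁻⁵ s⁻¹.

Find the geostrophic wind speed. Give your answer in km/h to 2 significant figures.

83 km/h

Pressure gradient: |∂P/∂n| = 1500 Pa / 547000 m = 2.74×10⁻³ Pa/m
Geostrophic balance (pressure-gradient force = Coriolis force):
V_g = (1/(fρ)) |∂P/∂n| = 2.74×10⁻³ / (9.57×10⁻⁵ × 1.25) = 22.9 m/s
Converting: 22.9 m/s × 3.6 = 83 km/h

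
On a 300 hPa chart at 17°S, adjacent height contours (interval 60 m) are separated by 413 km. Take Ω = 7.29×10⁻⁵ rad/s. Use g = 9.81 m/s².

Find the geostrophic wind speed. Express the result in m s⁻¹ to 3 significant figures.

33.4 m s⁻¹

Coriolis parameter at 17°S:
f = 2Ω sin φ = 2 × 7.29×10⁻⁵ × sin 17° = 4.26×10⁻⁵ s⁻¹
Height gradient: |∂Z/∂n| = 60 m / 413000 m = 1.45×10⁻⁴
On a pressure surface, geostrophic balance gives V_g = (g/f)|∂Z/∂n|:
V_g = 9.81 × 1.45×10⁻⁴ / 4.26×10⁻⁵ = 33.4 m/s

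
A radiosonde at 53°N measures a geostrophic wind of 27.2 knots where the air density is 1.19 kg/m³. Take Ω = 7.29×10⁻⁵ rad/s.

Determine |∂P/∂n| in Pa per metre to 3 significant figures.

1.94×10⁻³ Pa/m

Coriolis parameter at 53°N:
f = 2Ω sin φ = 2 × 7.29×10⁻⁵ × sin 53° = 1.16×10⁻⁴ s⁻¹
Wind speed in SI: 27.2 knots = 14.0 m/s
Geostrophic balance rearranged: |∂P/∂n| = f ρ V_g
|∂P/∂n| = 1.16×10⁻⁴ × 1.19 × 14.0 = 1.94×10⁻³ Pa/m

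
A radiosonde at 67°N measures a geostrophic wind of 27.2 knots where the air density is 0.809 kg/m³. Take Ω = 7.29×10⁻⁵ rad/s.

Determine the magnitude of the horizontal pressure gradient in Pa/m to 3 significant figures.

1.52×10⁻³ Pa/m

Coriolis parameter at 67°N:
f = 2Ω sin φ = 2 × 7.29×10⁻⁵ × sin 67° = 1.34×10⁻⁴ s⁻¹
Wind speed in SI: 27.2 knots = 14.0 m/s
Geostrophic balance rearranged: |∂P/∂n| = f ρ V_g
|∂P/∂n| = 1.34×10⁻⁴ × 0.809 × 14.0 = 1.52×10⁻³ Pa/m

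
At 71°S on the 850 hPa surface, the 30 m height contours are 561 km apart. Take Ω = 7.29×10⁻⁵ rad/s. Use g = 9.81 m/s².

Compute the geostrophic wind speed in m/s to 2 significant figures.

Coriolis parameter at 71°S:
f = 2Ω sin φ = 2 × 7.29×10⁻⁵ × sin 71° = 1.38×10⁻⁴ s⁻¹
Height gradient: |∂Z/∂n| = 30 m / 561000 m = 5.35×10⁻⁵
On a pressure surface, geostrophic balance gives V_g = (g/f)|∂Z/∂n|:
V_g = 9.81 × 5.35×10⁻⁵ / 1.38×10⁻⁴ = 3.81 m/s

3.8 m/s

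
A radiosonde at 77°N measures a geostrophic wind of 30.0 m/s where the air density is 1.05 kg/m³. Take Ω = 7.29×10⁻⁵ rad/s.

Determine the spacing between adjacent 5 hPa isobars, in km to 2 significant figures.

Coriolis parameter at 77°N:
f = 2Ω sin φ = 2 × 7.29×10⁻⁵ × sin 77° = 1.42×10⁻⁴ s⁻¹
Geostrophic balance rearranged: |∂P/∂n| = f ρ V_g
|∂P/∂n| = 1.42×10⁻⁴ × 1.05 × 30.0 = 4.47×10⁻³ Pa/m
Isobar spacing: Δn = ΔP/|∂P/∂n| = 500 Pa / 4.47×10⁻³ Pa/m = 111732 m ≈ 110 km

110 km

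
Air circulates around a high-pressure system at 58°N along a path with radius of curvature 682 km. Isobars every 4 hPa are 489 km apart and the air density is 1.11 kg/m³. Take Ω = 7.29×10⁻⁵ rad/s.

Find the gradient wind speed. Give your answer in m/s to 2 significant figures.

6.5 m/s

Coriolis parameter at 58°N:
f = 2Ω sin φ = 2 × 7.29×10⁻⁵ × sin 58° = 1.24×10⁻⁴ s⁻¹
Pressure gradient: |∂P/∂n| = 400 Pa / 489000 m = 8.18×10⁻⁴ Pa/m
Geostrophic speed: V_g = |∂P/∂n|/(fρ) = 8.18×10⁻⁴/(1.24×10⁻⁴ × 1.11) = 5.96 m/s
Around a high, pressure-gradient force acts outward with centrifugal, so Coriolis balances both:
fV = (1/ρ)|∂P/∂n| + V²/R  →  V² − fR·V + fR·V_g = 0
With fR = 1.24×10⁻⁴ × 682×10³ m = 84.3 m/s:
V = [fR − √((fR)² − 4 fR V_g)]/2 = [84.3 − √(84.3² − 4×84.3×5.96)]/2 = 6.45 m/s
Supergeostrophic (V > V_g = 5.96 m/s), as expected around a high.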